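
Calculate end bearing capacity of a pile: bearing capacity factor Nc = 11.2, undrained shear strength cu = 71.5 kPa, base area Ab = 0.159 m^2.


Using Qb = Nc * cu * Ab
Qb = 11.2 * 71.5 * 0.159
Qb = 127.33 kN


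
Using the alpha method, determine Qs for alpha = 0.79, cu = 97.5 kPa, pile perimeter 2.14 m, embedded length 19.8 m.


Result: 3263.7 kN

Derivation:
Using Qs = alpha * cu * perimeter * L
Qs = 0.79 * 97.5 * 2.14 * 19.8
Qs = 3263.7 kN


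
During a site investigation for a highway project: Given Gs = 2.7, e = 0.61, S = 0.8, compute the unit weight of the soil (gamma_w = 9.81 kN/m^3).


Using gamma = gamma_w * (Gs + S*e) / (1 + e)
Numerator: Gs + S*e = 2.7 + 0.8*0.61 = 3.188
Denominator: 1 + e = 1 + 0.61 = 1.61
gamma = 9.81 * 3.188 / 1.61
gamma = 19.425 kN/m^3


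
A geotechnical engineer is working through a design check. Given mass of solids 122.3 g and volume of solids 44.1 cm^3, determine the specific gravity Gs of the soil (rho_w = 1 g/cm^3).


Using Gs = m_s / (V_s * rho_w)
Since rho_w = 1 g/cm^3:
Gs = 122.3 / 44.1
Gs = 2.773


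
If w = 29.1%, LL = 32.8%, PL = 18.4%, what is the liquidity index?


First compute the plasticity index:
PI = LL - PL = 32.8 - 18.4 = 14.4
Then compute the liquidity index:
LI = (w - PL) / PI
LI = (29.1 - 18.4) / 14.4
LI = 0.743


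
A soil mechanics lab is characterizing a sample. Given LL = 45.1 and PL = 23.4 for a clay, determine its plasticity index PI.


Using PI = LL - PL
PI = 45.1 - 23.4
PI = 21.7


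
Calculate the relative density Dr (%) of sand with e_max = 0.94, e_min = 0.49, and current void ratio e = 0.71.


Result: 51.11 %

Derivation:
Using Dr = (e_max - e) / (e_max - e_min) * 100
e_max - e = 0.94 - 0.71 = 0.23
e_max - e_min = 0.94 - 0.49 = 0.45
Dr = 0.23 / 0.45 * 100
Dr = 51.11 %


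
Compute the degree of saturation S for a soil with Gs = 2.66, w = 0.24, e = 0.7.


Result: 0.912

Derivation:
Using S = Gs * w / e
S = 2.66 * 0.24 / 0.7
S = 0.912


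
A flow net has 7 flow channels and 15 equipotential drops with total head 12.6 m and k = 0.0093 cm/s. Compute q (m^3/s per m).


Result: 0.0005468 m^3/s per m

Derivation:
Convert k to m/s for unit consistency with H:
k = 0.0093 cm/s = 0.0093 / 100 m/s = 9.3e-05 m/s
Using q = k * H * Nf / Nd
Nf / Nd = 7 / 15 = 0.4667
q = 9.3e-05 * 12.6 * 0.4667
q = 0.0005468 m^3/s per m


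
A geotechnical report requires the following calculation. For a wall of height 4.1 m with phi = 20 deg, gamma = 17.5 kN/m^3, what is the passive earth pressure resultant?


Compute passive earth pressure coefficient:
Kp = tan^2(45 + phi/2) = tan^2(55.0) = 2.039607
Compute passive force:
Pp = 0.5 * Kp * gamma * H^2
Pp = 0.5 * 2.039607 * 17.5 * 4.1^2
Pp = 300.0 kN/m


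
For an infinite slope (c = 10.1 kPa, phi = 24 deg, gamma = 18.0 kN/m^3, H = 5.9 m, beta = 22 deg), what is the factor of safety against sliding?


Using Fs = c / (gamma*H*sin(beta)*cos(beta)) + tan(phi)/tan(beta)
Cohesion contribution = 10.1 / (18.0*5.9*sin(22)*cos(22))
Cohesion contribution = 0.273814
Friction contribution = tan(24)/tan(22) = 1.10198
Fs = 0.273814 + 1.10198
Fs = 1.376


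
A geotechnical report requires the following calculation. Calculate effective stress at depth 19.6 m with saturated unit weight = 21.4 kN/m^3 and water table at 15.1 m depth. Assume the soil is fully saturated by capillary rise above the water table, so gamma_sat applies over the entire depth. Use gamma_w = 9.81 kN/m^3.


Total stress = gamma_sat * depth
sigma = 21.4 * 19.6 = 419.44 kPa
Pore water pressure u = gamma_w * (depth - d_wt)
u = 9.81 * (19.6 - 15.1) = 44.145 kPa
Effective stress = sigma - u
sigma' = 419.44 - 44.145 = 375.3 kPa


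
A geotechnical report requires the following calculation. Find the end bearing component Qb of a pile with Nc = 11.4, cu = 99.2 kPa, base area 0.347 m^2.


Using Qb = Nc * cu * Ab
Qb = 11.4 * 99.2 * 0.347
Qb = 392.42 kN


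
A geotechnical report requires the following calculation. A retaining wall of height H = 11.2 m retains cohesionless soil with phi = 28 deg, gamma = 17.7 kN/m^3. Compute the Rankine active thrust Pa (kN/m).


Compute active earth pressure coefficient:
Ka = tan^2(45 - phi/2) = tan^2(31.0) = 0.361033
Compute active force:
Pa = 0.5 * Ka * gamma * H^2
Pa = 0.5 * 0.361033 * 17.7 * 11.2^2
Pa = 400.8 kN/m


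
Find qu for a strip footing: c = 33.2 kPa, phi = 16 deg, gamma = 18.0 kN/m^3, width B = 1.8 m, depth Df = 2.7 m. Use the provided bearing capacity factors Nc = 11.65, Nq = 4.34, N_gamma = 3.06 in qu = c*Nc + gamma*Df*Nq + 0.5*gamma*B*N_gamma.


Compute qu = c*Nc + gamma*Df*Nq + 0.5*gamma*B*N_gamma
Term 1: 33.2 * 11.65 = 386.78
Term 2: 18.0 * 2.7 * 4.34 = 210.924
Term 3: 0.5 * 18.0 * 1.8 * 3.06 = 49.572
qu = 386.78 + 210.924 + 49.572
qu = 647.28 kPa


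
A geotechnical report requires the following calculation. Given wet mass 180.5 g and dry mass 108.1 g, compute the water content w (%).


Using w = (m_wet - m_dry) / m_dry * 100
m_wet - m_dry = 180.5 - 108.1 = 72.4 g
w = 72.4 / 108.1 * 100
w = 66.98 %


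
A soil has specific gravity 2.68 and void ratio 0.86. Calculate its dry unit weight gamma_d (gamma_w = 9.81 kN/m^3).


Using gamma_d = Gs * gamma_w / (1 + e)
gamma_d = 2.68 * 9.81 / (1 + 0.86)
gamma_d = 2.68 * 9.81 / 1.86
gamma_d = 14.135 kN/m^3


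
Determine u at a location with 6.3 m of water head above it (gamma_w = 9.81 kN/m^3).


Using u = gamma_w * h_w
u = 9.81 * 6.3
u = 61.8 kPa


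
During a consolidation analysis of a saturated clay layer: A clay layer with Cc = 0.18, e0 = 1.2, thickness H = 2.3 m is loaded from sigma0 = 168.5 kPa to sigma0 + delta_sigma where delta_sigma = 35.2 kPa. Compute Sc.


Using Sc = Cc * H / (1 + e0) * log10((sigma0 + delta_sigma) / sigma0)
Stress ratio = (168.5 + 35.2) / 168.5 = 1.2089
log10(1.2089) = 0.0823911
Cc * H / (1 + e0) = 0.18 * 2.3 / (1 + 1.2) = 0.188182
Sc = 0.188182 * 0.0823911
Sc = 0.0155 m


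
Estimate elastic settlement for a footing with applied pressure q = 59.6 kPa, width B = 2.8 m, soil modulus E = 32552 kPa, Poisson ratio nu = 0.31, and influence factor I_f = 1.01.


Result: 4.68 mm

Derivation:
Using Se = q * B * (1 - nu^2) * I_f / E
1 - nu^2 = 1 - 0.31^2 = 0.9039
Se = 59.6 * 2.8 * 0.9039 * 1.01 / 32552
Se = 0.004680 m
Convert to mm: Se = 0.004680 * 1000 = 4.68 mm


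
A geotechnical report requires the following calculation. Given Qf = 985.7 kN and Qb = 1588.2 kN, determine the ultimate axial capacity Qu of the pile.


Using Qu = Qf + Qb
Qu = 985.7 + 1588.2
Qu = 2573.9 kN


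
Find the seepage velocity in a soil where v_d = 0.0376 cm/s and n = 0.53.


Result: 0.07094 cm/s

Derivation:
Using v_s = v_d / n
v_s = 0.0376 / 0.53
v_s = 0.07094 cm/s


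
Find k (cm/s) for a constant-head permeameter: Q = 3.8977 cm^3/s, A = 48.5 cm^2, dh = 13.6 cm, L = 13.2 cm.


Compute hydraulic gradient:
i = dh / L = 13.6 / 13.2 = 1.0303
Then apply Darcy's law:
k = Q / (A * i)
k = 3.8977 / (48.5 * 1.0303)
k = 3.8977 / 49.9697
k = 0.078001 cm/s


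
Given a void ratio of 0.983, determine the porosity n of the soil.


Result: 0.4957

Derivation:
Using the relation n = e / (1 + e)
n = 0.983 / (1 + 0.983)
n = 0.983 / 1.983
n = 0.4957


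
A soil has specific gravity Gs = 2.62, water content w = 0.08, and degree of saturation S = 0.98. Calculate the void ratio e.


Using the relation e = Gs * w / S
e = 2.62 * 0.08 / 0.98
e = 0.2139


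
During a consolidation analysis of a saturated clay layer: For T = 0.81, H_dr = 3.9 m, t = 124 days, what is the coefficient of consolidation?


Using cv = T * H_dr^2 / t
H_dr^2 = 3.9^2 = 15.21
cv = 0.81 * 15.21 / 124
cv = 0.09936 m^2/day


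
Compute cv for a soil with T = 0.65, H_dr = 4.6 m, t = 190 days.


Result: 0.07239 m^2/day

Derivation:
Using cv = T * H_dr^2 / t
H_dr^2 = 4.6^2 = 21.16
cv = 0.65 * 21.16 / 190
cv = 0.07239 m^2/day


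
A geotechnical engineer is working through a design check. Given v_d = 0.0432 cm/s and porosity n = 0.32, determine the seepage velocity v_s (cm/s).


Using v_s = v_d / n
v_s = 0.0432 / 0.32
v_s = 0.135 cm/s


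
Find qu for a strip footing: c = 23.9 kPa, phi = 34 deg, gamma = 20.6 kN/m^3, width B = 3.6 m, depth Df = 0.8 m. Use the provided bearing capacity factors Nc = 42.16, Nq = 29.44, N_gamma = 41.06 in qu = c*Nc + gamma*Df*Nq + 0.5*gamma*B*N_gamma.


Result: 3015.3 kPa

Derivation:
Compute qu = c*Nc + gamma*Df*Nq + 0.5*gamma*B*N_gamma
Term 1: 23.9 * 42.16 = 1007.624
Term 2: 20.6 * 0.8 * 29.44 = 485.1712
Term 3: 0.5 * 20.6 * 3.6 * 41.06 = 1522.5048
qu = 1007.624 + 485.1712 + 1522.5048
qu = 3015.3 kPa


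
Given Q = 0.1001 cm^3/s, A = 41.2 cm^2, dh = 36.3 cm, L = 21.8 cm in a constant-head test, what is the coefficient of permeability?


Compute hydraulic gradient:
i = dh / L = 36.3 / 21.8 = 1.66514
Then apply Darcy's law:
k = Q / (A * i)
k = 0.1001 / (41.2 * 1.66514)
k = 0.1001 / 68.6037
k = 0.001459 cm/s


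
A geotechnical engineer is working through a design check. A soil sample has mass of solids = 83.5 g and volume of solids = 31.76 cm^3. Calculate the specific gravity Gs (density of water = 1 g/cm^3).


Result: 2.629

Derivation:
Using Gs = m_s / (V_s * rho_w)
Since rho_w = 1 g/cm^3:
Gs = 83.5 / 31.76
Gs = 2.629


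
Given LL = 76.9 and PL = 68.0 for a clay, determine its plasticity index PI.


Using PI = LL - PL
PI = 76.9 - 68.0
PI = 8.9


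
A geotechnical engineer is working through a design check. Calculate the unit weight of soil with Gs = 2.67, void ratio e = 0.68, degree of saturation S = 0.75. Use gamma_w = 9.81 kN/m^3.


Using gamma = gamma_w * (Gs + S*e) / (1 + e)
Numerator: Gs + S*e = 2.67 + 0.75*0.68 = 3.18
Denominator: 1 + e = 1 + 0.68 = 1.68
gamma = 9.81 * 3.18 / 1.68
gamma = 18.569 kN/m^3


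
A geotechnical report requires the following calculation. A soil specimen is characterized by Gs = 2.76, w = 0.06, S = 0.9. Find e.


Using the relation e = Gs * w / S
e = 2.76 * 0.06 / 0.9
e = 0.184


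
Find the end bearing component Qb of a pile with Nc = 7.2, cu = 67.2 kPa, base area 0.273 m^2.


Using Qb = Nc * cu * Ab
Qb = 7.2 * 67.2 * 0.273
Qb = 132.09 kN


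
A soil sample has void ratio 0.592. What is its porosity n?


Result: 0.3719

Derivation:
Using the relation n = e / (1 + e)
n = 0.592 / (1 + 0.592)
n = 0.592 / 1.592
n = 0.3719


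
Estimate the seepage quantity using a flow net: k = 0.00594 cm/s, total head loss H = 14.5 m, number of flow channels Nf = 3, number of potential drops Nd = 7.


Convert k to m/s for unit consistency with H:
k = 0.00594 cm/s = 0.00594 / 100 m/s = 5.94e-05 m/s
Using q = k * H * Nf / Nd
Nf / Nd = 3 / 7 = 0.4286
q = 5.94e-05 * 14.5 * 0.4286
q = 0.0003691 m^3/s per m


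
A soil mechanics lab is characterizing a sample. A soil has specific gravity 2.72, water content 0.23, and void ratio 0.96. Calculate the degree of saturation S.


Using S = Gs * w / e
S = 2.72 * 0.23 / 0.96
S = 0.6517


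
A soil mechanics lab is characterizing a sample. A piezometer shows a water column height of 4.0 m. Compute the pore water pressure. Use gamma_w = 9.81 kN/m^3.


Result: 39.24 kPa

Derivation:
Using u = gamma_w * h_w
u = 9.81 * 4.0
u = 39.24 kPa


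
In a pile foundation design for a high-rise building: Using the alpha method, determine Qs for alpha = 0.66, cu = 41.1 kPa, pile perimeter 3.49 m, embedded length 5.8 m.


Result: 549.08 kN

Derivation:
Using Qs = alpha * cu * perimeter * L
Qs = 0.66 * 41.1 * 3.49 * 5.8
Qs = 549.08 kN


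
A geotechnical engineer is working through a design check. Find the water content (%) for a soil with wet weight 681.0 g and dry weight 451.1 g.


Using w = (m_wet - m_dry) / m_dry * 100
m_wet - m_dry = 681.0 - 451.1 = 229.9 g
w = 229.9 / 451.1 * 100
w = 50.96 %


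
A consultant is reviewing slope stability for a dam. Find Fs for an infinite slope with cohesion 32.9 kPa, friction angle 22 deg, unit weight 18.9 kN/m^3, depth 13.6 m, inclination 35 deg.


Result: 0.849

Derivation:
Using Fs = c / (gamma*H*sin(beta)*cos(beta)) + tan(phi)/tan(beta)
Cohesion contribution = 32.9 / (18.9*13.6*sin(35)*cos(35))
Cohesion contribution = 0.27242
Friction contribution = tan(22)/tan(35) = 0.577009
Fs = 0.27242 + 0.577009
Fs = 0.849


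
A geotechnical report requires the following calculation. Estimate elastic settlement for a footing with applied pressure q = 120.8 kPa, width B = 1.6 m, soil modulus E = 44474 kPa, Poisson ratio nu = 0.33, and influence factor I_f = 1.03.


Result: 3.989 mm

Derivation:
Using Se = q * B * (1 - nu^2) * I_f / E
1 - nu^2 = 1 - 0.33^2 = 0.8911
Se = 120.8 * 1.6 * 0.8911 * 1.03 / 44474
Se = 0.003989 m
Convert to mm: Se = 0.003989 * 1000 = 3.989 mm


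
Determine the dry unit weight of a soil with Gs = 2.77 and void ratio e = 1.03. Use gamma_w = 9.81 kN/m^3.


Using gamma_d = Gs * gamma_w / (1 + e)
gamma_d = 2.77 * 9.81 / (1 + 1.03)
gamma_d = 2.77 * 9.81 / 2.03
gamma_d = 13.386 kN/m^3


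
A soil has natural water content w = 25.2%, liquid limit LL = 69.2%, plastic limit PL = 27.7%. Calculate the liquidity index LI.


First compute the plasticity index:
PI = LL - PL = 69.2 - 27.7 = 41.5
Then compute the liquidity index:
LI = (w - PL) / PI
LI = (25.2 - 27.7) / 41.5
LI = -0.06


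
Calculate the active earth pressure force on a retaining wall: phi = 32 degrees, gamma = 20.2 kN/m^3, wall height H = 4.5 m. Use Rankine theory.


Compute active earth pressure coefficient:
Ka = tan^2(45 - phi/2) = tan^2(29.0) = 0.307259
Compute active force:
Pa = 0.5 * Ka * gamma * H^2
Pa = 0.5 * 0.307259 * 20.2 * 4.5^2
Pa = 62.84 kN/m


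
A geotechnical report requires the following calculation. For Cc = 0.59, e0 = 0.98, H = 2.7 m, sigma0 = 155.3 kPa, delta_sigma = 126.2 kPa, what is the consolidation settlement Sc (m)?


Using Sc = Cc * H / (1 + e0) * log10((sigma0 + delta_sigma) / sigma0)
Stress ratio = (155.3 + 126.2) / 155.3 = 1.81262
log10(1.81262) = 0.258307
Cc * H / (1 + e0) = 0.59 * 2.7 / (1 + 0.98) = 0.804545
Sc = 0.804545 * 0.258307
Sc = 0.2078 m


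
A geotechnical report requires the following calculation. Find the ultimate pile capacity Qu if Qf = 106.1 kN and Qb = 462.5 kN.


Using Qu = Qf + Qb
Qu = 106.1 + 462.5
Qu = 568.6 kN


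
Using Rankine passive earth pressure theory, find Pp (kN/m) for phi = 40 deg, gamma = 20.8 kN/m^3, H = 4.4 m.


Compute passive earth pressure coefficient:
Kp = tan^2(45 + phi/2) = tan^2(65.0) = 4.59891
Compute passive force:
Pp = 0.5 * Kp * gamma * H^2
Pp = 0.5 * 4.59891 * 20.8 * 4.4^2
Pp = 925.96 kN/m


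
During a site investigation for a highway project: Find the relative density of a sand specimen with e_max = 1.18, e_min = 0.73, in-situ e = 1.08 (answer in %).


Using Dr = (e_max - e) / (e_max - e_min) * 100
e_max - e = 1.18 - 1.08 = 0.1
e_max - e_min = 1.18 - 0.73 = 0.45
Dr = 0.1 / 0.45 * 100
Dr = 22.22 %


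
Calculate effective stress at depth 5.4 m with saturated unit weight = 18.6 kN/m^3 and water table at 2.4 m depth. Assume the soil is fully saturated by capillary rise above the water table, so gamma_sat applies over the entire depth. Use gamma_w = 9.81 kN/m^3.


Result: 71.01 kPa

Derivation:
Total stress = gamma_sat * depth
sigma = 18.6 * 5.4 = 100.44 kPa
Pore water pressure u = gamma_w * (depth - d_wt)
u = 9.81 * (5.4 - 2.4) = 29.43 kPa
Effective stress = sigma - u
sigma' = 100.44 - 29.43 = 71.01 kPa


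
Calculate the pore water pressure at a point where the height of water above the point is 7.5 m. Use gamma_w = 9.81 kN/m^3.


Result: 73.58 kPa

Derivation:
Using u = gamma_w * h_w
u = 9.81 * 7.5
u = 73.58 kPa


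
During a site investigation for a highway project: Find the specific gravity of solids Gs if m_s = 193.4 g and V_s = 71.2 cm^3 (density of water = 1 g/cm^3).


Result: 2.716

Derivation:
Using Gs = m_s / (V_s * rho_w)
Since rho_w = 1 g/cm^3:
Gs = 193.4 / 71.2
Gs = 2.716


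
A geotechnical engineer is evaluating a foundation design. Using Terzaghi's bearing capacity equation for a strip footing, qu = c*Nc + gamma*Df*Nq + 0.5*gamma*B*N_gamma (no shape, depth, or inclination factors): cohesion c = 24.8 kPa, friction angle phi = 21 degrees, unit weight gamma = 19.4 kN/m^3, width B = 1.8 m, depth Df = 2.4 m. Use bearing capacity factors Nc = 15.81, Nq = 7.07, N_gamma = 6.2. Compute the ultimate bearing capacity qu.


Result: 829.52 kPa

Derivation:
Compute qu = c*Nc + gamma*Df*Nq + 0.5*gamma*B*N_gamma
Term 1: 24.8 * 15.81 = 392.088
Term 2: 19.4 * 2.4 * 7.07 = 329.1792
Term 3: 0.5 * 19.4 * 1.8 * 6.2 = 108.252
qu = 392.088 + 329.1792 + 108.252
qu = 829.52 kPa


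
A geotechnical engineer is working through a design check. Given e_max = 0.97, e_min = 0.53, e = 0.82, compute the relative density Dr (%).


Result: 34.09 %

Derivation:
Using Dr = (e_max - e) / (e_max - e_min) * 100
e_max - e = 0.97 - 0.82 = 0.15
e_max - e_min = 0.97 - 0.53 = 0.44
Dr = 0.15 / 0.44 * 100
Dr = 34.09 %


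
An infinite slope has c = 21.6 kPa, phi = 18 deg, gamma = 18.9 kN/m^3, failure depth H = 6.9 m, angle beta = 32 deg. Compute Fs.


Using Fs = c / (gamma*H*sin(beta)*cos(beta)) + tan(phi)/tan(beta)
Cohesion contribution = 21.6 / (18.9*6.9*sin(32)*cos(32))
Cohesion contribution = 0.368564
Friction contribution = tan(18)/tan(32) = 0.51998
Fs = 0.368564 + 0.51998
Fs = 0.889


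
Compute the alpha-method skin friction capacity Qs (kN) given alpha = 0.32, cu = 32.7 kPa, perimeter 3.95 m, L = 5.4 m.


Using Qs = alpha * cu * perimeter * L
Qs = 0.32 * 32.7 * 3.95 * 5.4
Qs = 223.2 kN


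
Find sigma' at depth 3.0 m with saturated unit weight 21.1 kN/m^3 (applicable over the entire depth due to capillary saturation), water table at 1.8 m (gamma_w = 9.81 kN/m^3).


Result: 51.53 kPa

Derivation:
Total stress = gamma_sat * depth
sigma = 21.1 * 3.0 = 63.3 kPa
Pore water pressure u = gamma_w * (depth - d_wt)
u = 9.81 * (3.0 - 1.8) = 11.772 kPa
Effective stress = sigma - u
sigma' = 63.3 - 11.772 = 51.53 kPa


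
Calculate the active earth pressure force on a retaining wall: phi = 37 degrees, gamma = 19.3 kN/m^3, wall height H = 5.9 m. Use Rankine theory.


Compute active earth pressure coefficient:
Ka = tan^2(45 - phi/2) = tan^2(26.5) = 0.248584
Compute active force:
Pa = 0.5 * Ka * gamma * H^2
Pa = 0.5 * 0.248584 * 19.3 * 5.9^2
Pa = 83.5 kN/m


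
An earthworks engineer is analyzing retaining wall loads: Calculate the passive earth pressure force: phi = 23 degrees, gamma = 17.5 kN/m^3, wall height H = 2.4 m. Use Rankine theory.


Result: 115.04 kN/m

Derivation:
Compute passive earth pressure coefficient:
Kp = tan^2(45 + phi/2) = tan^2(56.5) = 2.282623
Compute passive force:
Pp = 0.5 * Kp * gamma * H^2
Pp = 0.5 * 2.282623 * 17.5 * 2.4^2
Pp = 115.04 kN/m


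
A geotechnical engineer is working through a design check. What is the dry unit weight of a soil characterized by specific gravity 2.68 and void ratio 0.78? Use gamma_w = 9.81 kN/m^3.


Result: 14.77 kN/m^3

Derivation:
Using gamma_d = Gs * gamma_w / (1 + e)
gamma_d = 2.68 * 9.81 / (1 + 0.78)
gamma_d = 2.68 * 9.81 / 1.78
gamma_d = 14.77 kN/m^3


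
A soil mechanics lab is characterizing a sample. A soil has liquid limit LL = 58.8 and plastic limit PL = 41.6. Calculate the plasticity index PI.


Using PI = LL - PL
PI = 58.8 - 41.6
PI = 17.2


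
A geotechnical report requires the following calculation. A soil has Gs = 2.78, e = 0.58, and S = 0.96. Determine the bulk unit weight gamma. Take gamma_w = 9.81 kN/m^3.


Result: 20.718 kN/m^3

Derivation:
Using gamma = gamma_w * (Gs + S*e) / (1 + e)
Numerator: Gs + S*e = 2.78 + 0.96*0.58 = 3.3368
Denominator: 1 + e = 1 + 0.58 = 1.58
gamma = 9.81 * 3.3368 / 1.58
gamma = 20.718 kN/m^3


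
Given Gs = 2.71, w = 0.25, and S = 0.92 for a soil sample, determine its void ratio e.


Using the relation e = Gs * w / S
e = 2.71 * 0.25 / 0.92
e = 0.7364


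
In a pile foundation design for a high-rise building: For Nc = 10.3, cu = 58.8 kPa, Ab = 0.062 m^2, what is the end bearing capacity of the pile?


Using Qb = Nc * cu * Ab
Qb = 10.3 * 58.8 * 0.062
Qb = 37.55 kN


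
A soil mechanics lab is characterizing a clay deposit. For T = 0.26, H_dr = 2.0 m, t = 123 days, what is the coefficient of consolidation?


Using cv = T * H_dr^2 / t
H_dr^2 = 2.0^2 = 4.0
cv = 0.26 * 4.0 / 123
cv = 0.00846 m^2/day


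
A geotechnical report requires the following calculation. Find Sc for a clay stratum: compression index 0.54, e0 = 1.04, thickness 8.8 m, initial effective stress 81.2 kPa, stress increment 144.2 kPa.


Using Sc = Cc * H / (1 + e0) * log10((sigma0 + delta_sigma) / sigma0)
Stress ratio = (81.2 + 144.2) / 81.2 = 2.77586
log10(2.77586) = 0.443398
Cc * H / (1 + e0) = 0.54 * 8.8 / (1 + 1.04) = 2.32941
Sc = 2.32941 * 0.443398
Sc = 1.0329 m


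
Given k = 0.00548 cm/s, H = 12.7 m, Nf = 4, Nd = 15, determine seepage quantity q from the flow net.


Convert k to m/s for unit consistency with H:
k = 0.00548 cm/s = 0.00548 / 100 m/s = 5.48e-05 m/s
Using q = k * H * Nf / Nd
Nf / Nd = 4 / 15 = 0.2667
q = 5.48e-05 * 12.7 * 0.2667
q = 0.0001856 m^3/s per m


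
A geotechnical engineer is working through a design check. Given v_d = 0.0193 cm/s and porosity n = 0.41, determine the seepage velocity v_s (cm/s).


Using v_s = v_d / n
v_s = 0.0193 / 0.41
v_s = 0.04707 cm/s


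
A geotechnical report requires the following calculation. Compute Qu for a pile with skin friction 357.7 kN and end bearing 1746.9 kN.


Result: 2104.6 kN

Derivation:
Using Qu = Qf + Qb
Qu = 357.7 + 1746.9
Qu = 2104.6 kN


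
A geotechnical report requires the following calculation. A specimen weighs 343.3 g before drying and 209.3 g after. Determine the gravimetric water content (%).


Using w = (m_wet - m_dry) / m_dry * 100
m_wet - m_dry = 343.3 - 209.3 = 134.0 g
w = 134.0 / 209.3 * 100
w = 64.02 %


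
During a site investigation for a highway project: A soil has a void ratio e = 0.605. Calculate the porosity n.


Using the relation n = e / (1 + e)
n = 0.605 / (1 + 0.605)
n = 0.605 / 1.605
n = 0.3769


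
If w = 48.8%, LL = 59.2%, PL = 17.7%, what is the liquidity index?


Result: 0.749

Derivation:
First compute the plasticity index:
PI = LL - PL = 59.2 - 17.7 = 41.5
Then compute the liquidity index:
LI = (w - PL) / PI
LI = (48.8 - 17.7) / 41.5
LI = 0.749


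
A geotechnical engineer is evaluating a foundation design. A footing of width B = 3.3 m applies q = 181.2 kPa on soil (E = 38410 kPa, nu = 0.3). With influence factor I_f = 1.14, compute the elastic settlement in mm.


Result: 16.15 mm

Derivation:
Using Se = q * B * (1 - nu^2) * I_f / E
1 - nu^2 = 1 - 0.3^2 = 0.91
Se = 181.2 * 3.3 * 0.91 * 1.14 / 38410
Se = 0.016150 m
Convert to mm: Se = 0.016150 * 1000 = 16.15 mm


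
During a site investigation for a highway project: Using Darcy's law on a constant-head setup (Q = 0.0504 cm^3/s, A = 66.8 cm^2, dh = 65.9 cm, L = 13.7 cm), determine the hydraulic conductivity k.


Result: 0.000157 cm/s

Derivation:
Compute hydraulic gradient:
i = dh / L = 65.9 / 13.7 = 4.81022
Then apply Darcy's law:
k = Q / (A * i)
k = 0.0504 / (66.8 * 4.81022)
k = 0.0504 / 321.323
k = 0.000157 cm/s


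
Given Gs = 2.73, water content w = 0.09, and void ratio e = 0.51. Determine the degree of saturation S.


Using S = Gs * w / e
S = 2.73 * 0.09 / 0.51
S = 0.4818


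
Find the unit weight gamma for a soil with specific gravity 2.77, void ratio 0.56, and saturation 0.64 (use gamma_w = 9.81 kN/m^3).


Using gamma = gamma_w * (Gs + S*e) / (1 + e)
Numerator: Gs + S*e = 2.77 + 0.64*0.56 = 3.1284
Denominator: 1 + e = 1 + 0.56 = 1.56
gamma = 9.81 * 3.1284 / 1.56
gamma = 19.673 kN/m^3


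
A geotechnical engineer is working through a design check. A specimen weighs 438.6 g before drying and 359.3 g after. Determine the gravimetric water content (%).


Result: 22.07 %

Derivation:
Using w = (m_wet - m_dry) / m_dry * 100
m_wet - m_dry = 438.6 - 359.3 = 79.3 g
w = 79.3 / 359.3 * 100
w = 22.07 %


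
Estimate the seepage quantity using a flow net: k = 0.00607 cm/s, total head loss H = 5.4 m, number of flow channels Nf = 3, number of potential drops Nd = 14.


Convert k to m/s for unit consistency with H:
k = 0.00607 cm/s = 0.00607 / 100 m/s = 6.07e-05 m/s
Using q = k * H * Nf / Nd
Nf / Nd = 3 / 14 = 0.2143
q = 6.07e-05 * 5.4 * 0.2143
q = 7.024e-05 m^3/s per m


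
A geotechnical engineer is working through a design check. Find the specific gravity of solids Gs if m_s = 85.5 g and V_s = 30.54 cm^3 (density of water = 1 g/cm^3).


Using Gs = m_s / (V_s * rho_w)
Since rho_w = 1 g/cm^3:
Gs = 85.5 / 30.54
Gs = 2.8


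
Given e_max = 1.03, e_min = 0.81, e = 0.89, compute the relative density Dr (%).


Using Dr = (e_max - e) / (e_max - e_min) * 100
e_max - e = 1.03 - 0.89 = 0.14
e_max - e_min = 1.03 - 0.81 = 0.22
Dr = 0.14 / 0.22 * 100
Dr = 63.64 %


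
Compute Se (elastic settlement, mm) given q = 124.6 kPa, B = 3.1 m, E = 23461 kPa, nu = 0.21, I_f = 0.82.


Using Se = q * B * (1 - nu^2) * I_f / E
1 - nu^2 = 1 - 0.21^2 = 0.9559
Se = 124.6 * 3.1 * 0.9559 * 0.82 / 23461
Se = 0.012905 m
Convert to mm: Se = 0.012905 * 1000 = 12.905 mm


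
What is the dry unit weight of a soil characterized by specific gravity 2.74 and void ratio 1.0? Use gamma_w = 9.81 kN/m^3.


Using gamma_d = Gs * gamma_w / (1 + e)
gamma_d = 2.74 * 9.81 / (1 + 1.0)
gamma_d = 2.74 * 9.81 / 2.0
gamma_d = 13.44 kN/m^3


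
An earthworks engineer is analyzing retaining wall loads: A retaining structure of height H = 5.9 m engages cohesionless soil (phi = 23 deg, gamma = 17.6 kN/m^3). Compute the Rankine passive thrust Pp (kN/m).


Compute passive earth pressure coefficient:
Kp = tan^2(45 + phi/2) = tan^2(56.5) = 2.282623
Compute passive force:
Pp = 0.5 * Kp * gamma * H^2
Pp = 0.5 * 2.282623 * 17.6 * 5.9^2
Pp = 699.23 kN/m


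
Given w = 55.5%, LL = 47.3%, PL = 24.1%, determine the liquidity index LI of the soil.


First compute the plasticity index:
PI = LL - PL = 47.3 - 24.1 = 23.2
Then compute the liquidity index:
LI = (w - PL) / PI
LI = (55.5 - 24.1) / 23.2
LI = 1.353


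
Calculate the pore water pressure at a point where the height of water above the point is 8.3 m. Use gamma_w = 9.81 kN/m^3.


Using u = gamma_w * h_w
u = 9.81 * 8.3
u = 81.42 kPa


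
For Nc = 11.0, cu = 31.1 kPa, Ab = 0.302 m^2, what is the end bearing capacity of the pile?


Using Qb = Nc * cu * Ab
Qb = 11.0 * 31.1 * 0.302
Qb = 103.31 kN


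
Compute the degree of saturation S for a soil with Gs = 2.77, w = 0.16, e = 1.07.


Using S = Gs * w / e
S = 2.77 * 0.16 / 1.07
S = 0.4142


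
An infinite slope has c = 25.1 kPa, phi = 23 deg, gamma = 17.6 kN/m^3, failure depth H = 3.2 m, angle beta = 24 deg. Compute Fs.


Using Fs = c / (gamma*H*sin(beta)*cos(beta)) + tan(phi)/tan(beta)
Cohesion contribution = 25.1 / (17.6*3.2*sin(24)*cos(24))
Cohesion contribution = 1.19941
Friction contribution = tan(23)/tan(24) = 0.953386
Fs = 1.19941 + 0.953386
Fs = 2.153


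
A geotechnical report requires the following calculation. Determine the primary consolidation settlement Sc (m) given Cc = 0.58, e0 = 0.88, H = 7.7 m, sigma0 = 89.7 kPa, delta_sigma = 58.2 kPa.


Using Sc = Cc * H / (1 + e0) * log10((sigma0 + delta_sigma) / sigma0)
Stress ratio = (89.7 + 58.2) / 89.7 = 1.64883
log10(1.64883) = 0.217176
Cc * H / (1 + e0) = 0.58 * 7.7 / (1 + 0.88) = 2.37553
Sc = 2.37553 * 0.217176
Sc = 0.5159 m


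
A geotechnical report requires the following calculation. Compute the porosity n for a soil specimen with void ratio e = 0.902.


Using the relation n = e / (1 + e)
n = 0.902 / (1 + 0.902)
n = 0.902 / 1.902
n = 0.4742


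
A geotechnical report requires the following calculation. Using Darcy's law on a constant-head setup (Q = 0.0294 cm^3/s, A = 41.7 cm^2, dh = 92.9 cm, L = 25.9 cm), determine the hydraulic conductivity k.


Compute hydraulic gradient:
i = dh / L = 92.9 / 25.9 = 3.58687
Then apply Darcy's law:
k = Q / (A * i)
k = 0.0294 / (41.7 * 3.58687)
k = 0.0294 / 149.573
k = 0.000197 cm/s


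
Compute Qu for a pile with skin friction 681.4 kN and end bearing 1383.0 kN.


Using Qu = Qf + Qb
Qu = 681.4 + 1383.0
Qu = 2064.4 kN


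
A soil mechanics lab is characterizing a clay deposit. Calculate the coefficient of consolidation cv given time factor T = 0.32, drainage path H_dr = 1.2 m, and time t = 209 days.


Using cv = T * H_dr^2 / t
H_dr^2 = 1.2^2 = 1.44
cv = 0.32 * 1.44 / 209
cv = 0.0022 m^2/day


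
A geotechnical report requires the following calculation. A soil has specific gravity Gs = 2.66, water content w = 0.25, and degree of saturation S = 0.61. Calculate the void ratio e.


Using the relation e = Gs * w / S
e = 2.66 * 0.25 / 0.61
e = 1.0902


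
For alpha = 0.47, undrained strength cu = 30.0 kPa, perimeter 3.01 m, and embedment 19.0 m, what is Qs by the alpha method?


Result: 806.38 kN

Derivation:
Using Qs = alpha * cu * perimeter * L
Qs = 0.47 * 30.0 * 3.01 * 19.0
Qs = 806.38 kN


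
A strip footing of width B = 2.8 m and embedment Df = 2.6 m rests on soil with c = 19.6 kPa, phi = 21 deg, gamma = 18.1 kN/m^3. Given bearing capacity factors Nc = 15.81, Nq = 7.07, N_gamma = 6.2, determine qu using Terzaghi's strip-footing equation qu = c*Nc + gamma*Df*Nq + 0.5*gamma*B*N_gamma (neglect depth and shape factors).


Compute qu = c*Nc + gamma*Df*Nq + 0.5*gamma*B*N_gamma
Term 1: 19.6 * 15.81 = 309.876
Term 2: 18.1 * 2.6 * 7.07 = 332.7142
Term 3: 0.5 * 18.1 * 2.8 * 6.2 = 157.108
qu = 309.876 + 332.7142 + 157.108
qu = 799.7 kPa


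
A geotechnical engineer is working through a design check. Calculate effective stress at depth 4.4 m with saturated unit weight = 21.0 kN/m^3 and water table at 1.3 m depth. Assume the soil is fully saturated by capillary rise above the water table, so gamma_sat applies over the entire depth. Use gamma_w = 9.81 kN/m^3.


Total stress = gamma_sat * depth
sigma = 21.0 * 4.4 = 92.4 kPa
Pore water pressure u = gamma_w * (depth - d_wt)
u = 9.81 * (4.4 - 1.3) = 30.411 kPa
Effective stress = sigma - u
sigma' = 92.4 - 30.411 = 61.99 kPa


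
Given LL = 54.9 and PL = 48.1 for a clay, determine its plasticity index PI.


Using PI = LL - PL
PI = 54.9 - 48.1
PI = 6.8


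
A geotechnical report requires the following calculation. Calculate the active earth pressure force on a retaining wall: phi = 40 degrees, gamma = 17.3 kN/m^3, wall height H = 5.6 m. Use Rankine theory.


Result: 58.98 kN/m

Derivation:
Compute active earth pressure coefficient:
Ka = tan^2(45 - phi/2) = tan^2(25.0) = 0.217443
Compute active force:
Pa = 0.5 * Ka * gamma * H^2
Pa = 0.5 * 0.217443 * 17.3 * 5.6^2
Pa = 58.98 kN/m


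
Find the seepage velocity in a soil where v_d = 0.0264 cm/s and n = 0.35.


Result: 0.07543 cm/s

Derivation:
Using v_s = v_d / n
v_s = 0.0264 / 0.35
v_s = 0.07543 cm/s


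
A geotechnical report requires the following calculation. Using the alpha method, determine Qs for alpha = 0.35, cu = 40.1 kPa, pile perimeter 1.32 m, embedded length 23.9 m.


Result: 442.78 kN

Derivation:
Using Qs = alpha * cu * perimeter * L
Qs = 0.35 * 40.1 * 1.32 * 23.9
Qs = 442.78 kN


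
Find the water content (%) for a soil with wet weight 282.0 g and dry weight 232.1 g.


Result: 21.5 %

Derivation:
Using w = (m_wet - m_dry) / m_dry * 100
m_wet - m_dry = 282.0 - 232.1 = 49.9 g
w = 49.9 / 232.1 * 100
w = 21.5 %


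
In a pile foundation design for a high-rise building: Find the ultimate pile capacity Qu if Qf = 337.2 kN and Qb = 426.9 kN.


Using Qu = Qf + Qb
Qu = 337.2 + 426.9
Qu = 764.1 kN


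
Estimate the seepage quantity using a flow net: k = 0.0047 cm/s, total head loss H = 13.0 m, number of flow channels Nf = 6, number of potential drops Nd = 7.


Convert k to m/s for unit consistency with H:
k = 0.0047 cm/s = 0.0047 / 100 m/s = 4.7e-05 m/s
Using q = k * H * Nf / Nd
Nf / Nd = 6 / 7 = 0.8571
q = 4.7e-05 * 13.0 * 0.8571
q = 0.0005237 m^3/s per m


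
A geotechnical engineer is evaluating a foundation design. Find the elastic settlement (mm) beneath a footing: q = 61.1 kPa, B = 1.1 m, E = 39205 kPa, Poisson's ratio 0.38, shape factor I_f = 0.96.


Using Se = q * B * (1 - nu^2) * I_f / E
1 - nu^2 = 1 - 0.38^2 = 0.8556
Se = 61.1 * 1.1 * 0.8556 * 0.96 / 39205
Se = 0.001408 m
Convert to mm: Se = 0.001408 * 1000 = 1.408 mm


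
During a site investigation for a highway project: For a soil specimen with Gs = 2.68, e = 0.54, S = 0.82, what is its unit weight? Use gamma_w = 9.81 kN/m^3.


Using gamma = gamma_w * (Gs + S*e) / (1 + e)
Numerator: Gs + S*e = 2.68 + 0.82*0.54 = 3.1228
Denominator: 1 + e = 1 + 0.54 = 1.54
gamma = 9.81 * 3.1228 / 1.54
gamma = 19.893 kN/m^3


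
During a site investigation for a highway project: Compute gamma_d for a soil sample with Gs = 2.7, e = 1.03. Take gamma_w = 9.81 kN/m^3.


Using gamma_d = Gs * gamma_w / (1 + e)
gamma_d = 2.7 * 9.81 / (1 + 1.03)
gamma_d = 2.7 * 9.81 / 2.03
gamma_d = 13.048 kN/m^3


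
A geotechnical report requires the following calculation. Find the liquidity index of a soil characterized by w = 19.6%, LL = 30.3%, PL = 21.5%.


First compute the plasticity index:
PI = LL - PL = 30.3 - 21.5 = 8.8
Then compute the liquidity index:
LI = (w - PL) / PI
LI = (19.6 - 21.5) / 8.8
LI = -0.216


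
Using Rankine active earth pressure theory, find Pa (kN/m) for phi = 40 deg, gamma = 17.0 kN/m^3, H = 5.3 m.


Compute active earth pressure coefficient:
Ka = tan^2(45 - phi/2) = tan^2(25.0) = 0.217443
Compute active force:
Pa = 0.5 * Ka * gamma * H^2
Pa = 0.5 * 0.217443 * 17.0 * 5.3^2
Pa = 51.92 kN/m


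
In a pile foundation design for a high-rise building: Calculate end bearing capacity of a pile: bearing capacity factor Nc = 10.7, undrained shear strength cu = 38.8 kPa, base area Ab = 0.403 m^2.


Result: 167.31 kN

Derivation:
Using Qb = Nc * cu * Ab
Qb = 10.7 * 38.8 * 0.403
Qb = 167.31 kN


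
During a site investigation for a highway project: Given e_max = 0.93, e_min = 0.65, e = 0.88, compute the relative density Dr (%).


Using Dr = (e_max - e) / (e_max - e_min) * 100
e_max - e = 0.93 - 0.88 = 0.05
e_max - e_min = 0.93 - 0.65 = 0.28
Dr = 0.05 / 0.28 * 100
Dr = 17.86 %


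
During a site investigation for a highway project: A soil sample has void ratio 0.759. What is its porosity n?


Using the relation n = e / (1 + e)
n = 0.759 / (1 + 0.759)
n = 0.759 / 1.759
n = 0.4315


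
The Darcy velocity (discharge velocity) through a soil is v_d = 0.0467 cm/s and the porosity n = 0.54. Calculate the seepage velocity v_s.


Result: 0.08648 cm/s

Derivation:
Using v_s = v_d / n
v_s = 0.0467 / 0.54
v_s = 0.08648 cm/s


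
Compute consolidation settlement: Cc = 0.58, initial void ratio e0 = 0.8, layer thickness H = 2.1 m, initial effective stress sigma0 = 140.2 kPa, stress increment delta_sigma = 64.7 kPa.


Using Sc = Cc * H / (1 + e0) * log10((sigma0 + delta_sigma) / sigma0)
Stress ratio = (140.2 + 64.7) / 140.2 = 1.46148
log10(1.46148) = 0.164794
Cc * H / (1 + e0) = 0.58 * 2.1 / (1 + 0.8) = 0.676667
Sc = 0.676667 * 0.164794
Sc = 0.1115 m


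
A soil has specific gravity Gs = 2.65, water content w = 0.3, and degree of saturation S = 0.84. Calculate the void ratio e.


Result: 0.9464

Derivation:
Using the relation e = Gs * w / S
e = 2.65 * 0.3 / 0.84
e = 0.9464


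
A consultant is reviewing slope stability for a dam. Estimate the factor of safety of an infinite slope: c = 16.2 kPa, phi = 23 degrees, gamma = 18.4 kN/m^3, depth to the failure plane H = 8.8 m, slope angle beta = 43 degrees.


Using Fs = c / (gamma*H*sin(beta)*cos(beta)) + tan(phi)/tan(beta)
Cohesion contribution = 16.2 / (18.4*8.8*sin(43)*cos(43))
Cohesion contribution = 0.200587
Friction contribution = tan(23)/tan(43) = 0.455194
Fs = 0.200587 + 0.455194
Fs = 0.656


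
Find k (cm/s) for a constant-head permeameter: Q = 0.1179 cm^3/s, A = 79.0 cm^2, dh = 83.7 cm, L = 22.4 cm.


Result: 0.000399 cm/s

Derivation:
Compute hydraulic gradient:
i = dh / L = 83.7 / 22.4 = 3.73661
Then apply Darcy's law:
k = Q / (A * i)
k = 0.1179 / (79.0 * 3.73661)
k = 0.1179 / 295.192
k = 0.000399 cm/s


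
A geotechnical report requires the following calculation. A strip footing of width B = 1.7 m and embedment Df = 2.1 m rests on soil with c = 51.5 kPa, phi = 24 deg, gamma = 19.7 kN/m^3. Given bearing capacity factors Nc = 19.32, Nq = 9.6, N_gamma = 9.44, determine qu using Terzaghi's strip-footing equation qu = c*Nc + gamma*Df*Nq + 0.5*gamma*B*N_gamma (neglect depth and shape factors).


Compute qu = c*Nc + gamma*Df*Nq + 0.5*gamma*B*N_gamma
Term 1: 51.5 * 19.32 = 994.98
Term 2: 19.7 * 2.1 * 9.6 = 397.152
Term 3: 0.5 * 19.7 * 1.7 * 9.44 = 158.0728
qu = 994.98 + 397.152 + 158.0728
qu = 1550.2 kPa


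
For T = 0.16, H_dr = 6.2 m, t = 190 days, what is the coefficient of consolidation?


Using cv = T * H_dr^2 / t
H_dr^2 = 6.2^2 = 38.44
cv = 0.16 * 38.44 / 190
cv = 0.03237 m^2/day


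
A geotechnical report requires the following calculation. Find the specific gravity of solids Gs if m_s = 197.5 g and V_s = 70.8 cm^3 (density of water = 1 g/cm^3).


Using Gs = m_s / (V_s * rho_w)
Since rho_w = 1 g/cm^3:
Gs = 197.5 / 70.8
Gs = 2.79


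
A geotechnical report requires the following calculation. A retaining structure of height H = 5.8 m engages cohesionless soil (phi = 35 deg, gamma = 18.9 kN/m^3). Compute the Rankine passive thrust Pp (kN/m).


Compute passive earth pressure coefficient:
Kp = tan^2(45 + phi/2) = tan^2(62.5) = 3.690172
Compute passive force:
Pp = 0.5 * Kp * gamma * H^2
Pp = 0.5 * 3.690172 * 18.9 * 5.8^2
Pp = 1173.1 kN/m


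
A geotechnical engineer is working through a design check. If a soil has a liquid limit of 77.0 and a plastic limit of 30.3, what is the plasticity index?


Using PI = LL - PL
PI = 77.0 - 30.3
PI = 46.7


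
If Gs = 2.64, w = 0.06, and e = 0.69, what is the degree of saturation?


Using S = Gs * w / e
S = 2.64 * 0.06 / 0.69
S = 0.2296


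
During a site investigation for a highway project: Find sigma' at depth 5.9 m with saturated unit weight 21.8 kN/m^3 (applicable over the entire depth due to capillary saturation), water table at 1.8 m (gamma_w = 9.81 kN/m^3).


Total stress = gamma_sat * depth
sigma = 21.8 * 5.9 = 128.62 kPa
Pore water pressure u = gamma_w * (depth - d_wt)
u = 9.81 * (5.9 - 1.8) = 40.221 kPa
Effective stress = sigma - u
sigma' = 128.62 - 40.221 = 88.4 kPa


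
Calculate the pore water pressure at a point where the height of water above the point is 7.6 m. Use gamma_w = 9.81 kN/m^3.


Using u = gamma_w * h_w
u = 9.81 * 7.6
u = 74.56 kPa


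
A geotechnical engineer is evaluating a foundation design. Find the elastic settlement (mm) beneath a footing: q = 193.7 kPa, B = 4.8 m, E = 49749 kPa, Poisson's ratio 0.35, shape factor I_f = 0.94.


Using Se = q * B * (1 - nu^2) * I_f / E
1 - nu^2 = 1 - 0.35^2 = 0.8775
Se = 193.7 * 4.8 * 0.8775 * 0.94 / 49749
Se = 0.015416 m
Convert to mm: Se = 0.015416 * 1000 = 15.416 mm


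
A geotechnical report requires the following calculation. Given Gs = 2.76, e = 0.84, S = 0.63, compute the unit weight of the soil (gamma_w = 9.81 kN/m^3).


Using gamma = gamma_w * (Gs + S*e) / (1 + e)
Numerator: Gs + S*e = 2.76 + 0.63*0.84 = 3.2892
Denominator: 1 + e = 1 + 0.84 = 1.84
gamma = 9.81 * 3.2892 / 1.84
gamma = 17.536 kN/m^3


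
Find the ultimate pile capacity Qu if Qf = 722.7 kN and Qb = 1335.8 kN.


Using Qu = Qf + Qb
Qu = 722.7 + 1335.8
Qu = 2058.5 kN


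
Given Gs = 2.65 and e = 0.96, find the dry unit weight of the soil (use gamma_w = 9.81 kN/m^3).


Using gamma_d = Gs * gamma_w / (1 + e)
gamma_d = 2.65 * 9.81 / (1 + 0.96)
gamma_d = 2.65 * 9.81 / 1.96
gamma_d = 13.264 kN/m^3


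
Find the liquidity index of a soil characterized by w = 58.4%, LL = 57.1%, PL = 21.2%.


First compute the plasticity index:
PI = LL - PL = 57.1 - 21.2 = 35.9
Then compute the liquidity index:
LI = (w - PL) / PI
LI = (58.4 - 21.2) / 35.9
LI = 1.036


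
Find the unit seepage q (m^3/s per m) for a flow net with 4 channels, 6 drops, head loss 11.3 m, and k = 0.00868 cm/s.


Result: 0.0006539 m^3/s per m

Derivation:
Convert k to m/s for unit consistency with H:
k = 0.00868 cm/s = 0.00868 / 100 m/s = 8.68e-05 m/s
Using q = k * H * Nf / Nd
Nf / Nd = 4 / 6 = 0.6667
q = 8.68e-05 * 11.3 * 0.6667
q = 0.0006539 m^3/s per m
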